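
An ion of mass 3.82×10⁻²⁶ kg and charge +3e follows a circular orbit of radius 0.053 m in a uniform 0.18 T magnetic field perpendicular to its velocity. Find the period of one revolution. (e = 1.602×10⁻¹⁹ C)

The cyclotron period depends only on m, q, B: T = 2πm/(|q|B).
T = 2π(3.82×10⁻²⁶)/((4.806×10⁻¹⁹)(0.18)) ≈ 2.8×10⁻⁶ s.

T ≈ 2.8×10⁻⁶ s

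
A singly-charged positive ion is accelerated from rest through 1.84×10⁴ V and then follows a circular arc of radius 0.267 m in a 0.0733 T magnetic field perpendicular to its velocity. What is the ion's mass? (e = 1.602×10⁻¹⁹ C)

m ≈ 1.67×10⁻²⁷ kg

Combine |q|V = ½mv² and r = mv/(|q|B): eliminate v to get m = qB²r²/(2V).
m = (1.602×10⁻¹⁹)(0.0733)²(0.267)²/(2·1.84×10⁴) ≈ 1.67×10⁻²⁷ kg.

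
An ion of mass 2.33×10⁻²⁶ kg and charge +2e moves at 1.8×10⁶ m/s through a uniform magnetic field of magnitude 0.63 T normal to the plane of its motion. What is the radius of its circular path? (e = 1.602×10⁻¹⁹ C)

r ≈ 0.21 m

The magnetic force provides the centripetal force: |q|vB = mv²/r.
r = mv/(|q|B) = (2.33×10⁻²⁶)(1.8×10⁶)/((3.204×10⁻¹⁹)(0.63)) ≈ 0.21 m.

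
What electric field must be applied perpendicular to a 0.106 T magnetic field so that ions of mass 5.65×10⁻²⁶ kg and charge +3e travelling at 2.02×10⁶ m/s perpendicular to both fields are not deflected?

E = 2.14×10⁵ V/m

For straight-line motion qE = qvB, so E = vB.
E = 2.02×10⁶ × 0.106 = 2.14×10⁵ V/m.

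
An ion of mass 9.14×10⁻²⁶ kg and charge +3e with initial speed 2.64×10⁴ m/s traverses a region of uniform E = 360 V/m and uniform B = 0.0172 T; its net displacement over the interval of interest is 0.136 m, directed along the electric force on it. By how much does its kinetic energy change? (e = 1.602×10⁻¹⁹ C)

ΔKE ≈ 2.35×10⁻¹⁷ J

The magnetic force is always ⟂ v and does no work; only the electric force changes KE.
ΔKE = F_E · d = |q|E d = (4.806×10⁻¹⁹)(360)(0.136) ≈ 2.35×10⁻¹⁷ J.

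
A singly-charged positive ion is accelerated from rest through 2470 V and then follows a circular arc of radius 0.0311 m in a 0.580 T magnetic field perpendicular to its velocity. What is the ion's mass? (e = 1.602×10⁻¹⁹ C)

Combine |q|V = ½mv² and r = mv/(|q|B): eliminate v to get m = qB²r²/(2V).
m = (1.602×10⁻¹⁹)(0.580)²(0.0311)²/(2·2470) ≈ 1.06×10⁻²⁶ kg.

m ≈ 1.06×10⁻²⁶ kg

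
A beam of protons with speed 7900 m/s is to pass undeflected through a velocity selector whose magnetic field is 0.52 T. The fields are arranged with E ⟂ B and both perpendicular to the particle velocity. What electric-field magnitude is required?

For straight-line motion qE = qvB, so E = vB.
E = 7900 × 0.52 = 4100 V/m.

E = 4100 V/m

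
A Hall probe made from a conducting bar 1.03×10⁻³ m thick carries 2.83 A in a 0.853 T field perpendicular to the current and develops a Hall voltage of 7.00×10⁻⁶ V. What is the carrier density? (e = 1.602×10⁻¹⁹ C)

n ≈ 2.09×10²⁷ m⁻³

From V_H = IB/(n e t), n = IB/(V_H e t).
n = (2.83)(0.853)/((7.00×10⁻⁶)(1.602×10⁻¹⁹)(1.03×10⁻³)) ≈ 2.09×10²⁷ m⁻³.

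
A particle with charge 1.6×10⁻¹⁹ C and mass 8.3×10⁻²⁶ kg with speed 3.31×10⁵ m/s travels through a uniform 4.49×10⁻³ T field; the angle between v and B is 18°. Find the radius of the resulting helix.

v⊥ = v sinθ = 3.31×10⁵·sin18° ≈ 1.023×10⁵ m/s.
r = m v⊥/(|q|B) = (8.3×10⁻²⁶)(1.023×10⁵)/((1.6×10⁻¹⁹)(4.49×10⁻³)) ≈ 11.8 m.

r ≈ 11.8 m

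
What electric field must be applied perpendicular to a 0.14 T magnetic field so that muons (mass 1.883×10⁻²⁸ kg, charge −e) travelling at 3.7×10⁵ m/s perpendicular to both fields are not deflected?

For straight-line motion qE = qvB, so E = vB.
E = 3.7×10⁵ × 0.14 = 5.2×10⁴ V/m.

E = 5.2×10⁴ V/m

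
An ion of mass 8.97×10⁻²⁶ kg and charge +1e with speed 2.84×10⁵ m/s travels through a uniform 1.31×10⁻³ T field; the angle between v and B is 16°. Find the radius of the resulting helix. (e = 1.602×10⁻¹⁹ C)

r ≈ 33.5 m

v⊥ = v sinθ = 2.84×10⁵·sin16° ≈ 7.828×10⁴ m/s.
r = m v⊥/(|q|B) = (8.97×10⁻²⁶)(7.828×10⁴)/((1.602×10⁻¹⁹)(1.31×10⁻³)) ≈ 33.5 m.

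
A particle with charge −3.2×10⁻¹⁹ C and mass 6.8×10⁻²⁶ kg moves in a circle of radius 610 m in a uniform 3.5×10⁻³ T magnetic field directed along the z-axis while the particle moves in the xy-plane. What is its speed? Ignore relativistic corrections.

From |q|vB = mv²/r, v = |q|Br/m.
v = (3.2×10⁻¹⁹)(3.5×10⁻³)(610)/6.8×10⁻²⁶ ≈ 1.0×10⁷ m/s.

v ≈ 1.0×10⁷ m/s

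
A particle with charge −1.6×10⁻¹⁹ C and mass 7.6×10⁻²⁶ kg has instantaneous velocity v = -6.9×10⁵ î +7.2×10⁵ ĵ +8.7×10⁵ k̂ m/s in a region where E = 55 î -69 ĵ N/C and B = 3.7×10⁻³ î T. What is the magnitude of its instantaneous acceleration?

v×B = (0, 3220, -2660) N/C.
E + v×B = (55.0, 3150, -2660) N/C.
F = q(E + v×B) = (−1.6×10⁻¹⁹ C)·(55.0, 3150, -2660) = (-8.80×10⁻¹⁸, -5.04×10⁻¹⁶, 4.26×10⁻¹⁶) N.
|a| = |F|/m = 6.601×10⁻¹⁶/7.6×10⁻²⁶ ≈ 8.69×10⁹ m/s².

|a| ≈ 8.69×10⁹ m/s²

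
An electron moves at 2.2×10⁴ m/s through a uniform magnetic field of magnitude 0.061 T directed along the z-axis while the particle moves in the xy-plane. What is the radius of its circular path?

r ≈ 2.1×10⁻⁶ m

The magnetic force provides the centripetal force: |q|vB = mv²/r.
r = mv/(|q|B) = (9.109×10⁻³¹)(2.2×10⁴)/((1.602×10⁻¹⁹)(0.061)) ≈ 2.1×10⁻⁶ m.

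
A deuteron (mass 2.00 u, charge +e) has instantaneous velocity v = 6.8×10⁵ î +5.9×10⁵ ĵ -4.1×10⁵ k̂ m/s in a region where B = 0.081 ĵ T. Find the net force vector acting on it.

v×B = (3.32×10⁴, 0, 5.51×10⁴) N/C.
F = q v×B = (1.602×10⁻¹⁹ C)·(3.32×10⁴, 0, 5.51×10⁴) = (5.32×10⁻¹⁵, 0, 8.82×10⁻¹⁵) N.

F ≈ (5.32×10⁻¹⁵, 0, 8.82×10⁻¹⁵) N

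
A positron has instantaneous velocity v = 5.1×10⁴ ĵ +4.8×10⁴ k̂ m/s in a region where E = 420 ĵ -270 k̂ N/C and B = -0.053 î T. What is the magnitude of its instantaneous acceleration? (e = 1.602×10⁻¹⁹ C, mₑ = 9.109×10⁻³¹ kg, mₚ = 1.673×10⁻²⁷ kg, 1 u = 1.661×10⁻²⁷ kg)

v×B = (0, -2540, 2700) N/C.
E + v×B = (0, -2120, 2430) N/C.
F = q(E + v×B) = (1.602×10⁻¹⁹ C)·(0, -2120, 2430) = (0, -3.40×10⁻¹⁶, 3.90×10⁻¹⁶) N.
|a| = |F|/m = 5.174×10⁻¹⁶/9.109×10⁻³¹ ≈ 5.68×10¹⁴ m/s².

|a| ≈ 5.68×10¹⁴ m/s²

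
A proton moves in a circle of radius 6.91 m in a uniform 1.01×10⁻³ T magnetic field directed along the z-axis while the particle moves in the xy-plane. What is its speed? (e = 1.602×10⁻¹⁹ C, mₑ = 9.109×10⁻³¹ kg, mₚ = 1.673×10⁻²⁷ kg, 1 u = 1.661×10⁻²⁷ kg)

v ≈ 6.68×10⁵ m/s

From |q|vB = mv²/r, v = |q|Br/m.
v = (1.602×10⁻¹⁹)(1.01×10⁻³)(6.91)/1.673×10⁻²⁷ ≈ 6.68×10⁵ m/s.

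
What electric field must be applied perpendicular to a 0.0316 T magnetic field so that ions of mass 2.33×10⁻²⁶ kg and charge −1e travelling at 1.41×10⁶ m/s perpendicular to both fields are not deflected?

For straight-line motion qE = qvB, so E = vB.
E = 1.41×10⁶ × 0.0316 = 4.46×10⁴ V/m.

E = 4.46×10⁴ V/m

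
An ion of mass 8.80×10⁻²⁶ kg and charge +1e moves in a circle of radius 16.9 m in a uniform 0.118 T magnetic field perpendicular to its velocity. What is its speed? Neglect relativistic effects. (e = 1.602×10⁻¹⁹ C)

From |q|vB = mv²/r, v = |q|Br/m.
v = (1.602×10⁻¹⁹)(0.118)(16.9)/8.80×10⁻²⁶ ≈ 3.63×10⁶ m/s.

v ≈ 3.63×10⁶ m/s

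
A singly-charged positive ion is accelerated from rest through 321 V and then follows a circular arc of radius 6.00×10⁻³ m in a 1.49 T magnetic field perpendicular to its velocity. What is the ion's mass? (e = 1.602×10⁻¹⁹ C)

Combine |q|V = ½mv² and r = mv/(|q|B): eliminate v to get m = qB²r²/(2V).
m = (1.602×10⁻¹⁹)(1.49)²(6.00×10⁻³)²/(2·321) ≈ 1.99×10⁻²⁶ kg.

m ≈ 1.99×10⁻²⁶ kg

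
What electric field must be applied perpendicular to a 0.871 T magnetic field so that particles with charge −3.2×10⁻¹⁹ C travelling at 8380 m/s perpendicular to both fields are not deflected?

For straight-line motion qE = qvB, so E = vB.
E = 8380 × 0.871 = 7300 V/m.

E = 7300 V/m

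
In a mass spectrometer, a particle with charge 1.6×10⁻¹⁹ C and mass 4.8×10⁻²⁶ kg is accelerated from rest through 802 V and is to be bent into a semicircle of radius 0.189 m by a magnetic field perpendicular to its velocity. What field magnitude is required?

B ≈ 0.116 T

v = √(2|q|V/m) = √(2·1.6×10⁻¹⁹·802/4.8×10⁻²⁶) ≈ 7.312×10⁴ m/s.
B = mv/(|q|r) = (4.8×10⁻²⁶)(7.312×10⁴)/((1.6×10⁻¹⁹)(0.189)) ≈ 0.116 T.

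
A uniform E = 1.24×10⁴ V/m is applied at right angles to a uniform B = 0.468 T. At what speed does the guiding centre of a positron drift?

In crossed fields the guiding centre drifts at v_d = |E×B|/B² = E/B, independent of charge and mass.
v_d = 1.24×10⁴/0.468 = 2.65×10⁴ m/s.

v_d ≈ 2.65×10⁴ m/s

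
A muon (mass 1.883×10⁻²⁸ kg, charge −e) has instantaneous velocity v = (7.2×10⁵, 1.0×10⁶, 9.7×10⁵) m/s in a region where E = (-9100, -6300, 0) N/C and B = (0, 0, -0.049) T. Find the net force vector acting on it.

v×B = (-4.90×10⁴, 3.53×10⁴, 0) N/C.
E + v×B = (-5.81×10⁴, 2.90×10⁴, 0) N/C.
F = q(E + v×B) = (−1.602×10⁻¹⁹ C)·(-5.81×10⁴, 2.90×10⁴, 0) = (9.31×10⁻¹⁵, -4.64×10⁻¹⁵, 0) N.

F ≈ (9.31×10⁻¹⁵, -4.64×10⁻¹⁵, 0) N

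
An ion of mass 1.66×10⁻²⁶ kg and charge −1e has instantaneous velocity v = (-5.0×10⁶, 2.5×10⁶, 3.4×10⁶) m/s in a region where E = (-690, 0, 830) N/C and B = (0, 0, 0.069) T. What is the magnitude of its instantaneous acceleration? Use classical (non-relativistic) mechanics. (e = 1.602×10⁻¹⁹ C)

v×B = (1.72×10⁵, 3.45×10⁵, 0) N/C.
E + v×B = (1.72×10⁵, 3.45×10⁵, 830) N/C.
F = q(E + v×B) = (−1.602×10⁻¹⁹ C)·(1.72×10⁵, 3.45×10⁵, 830) = (-2.75×10⁻¹⁴, -5.53×10⁻¹⁴, -1.33×10⁻¹⁶) N.
|a| = |F|/m = 6.174×10⁻¹⁴/1.66×10⁻²⁶ ≈ 3.72×10¹² m/s².

|a| ≈ 3.72×10¹² m/s²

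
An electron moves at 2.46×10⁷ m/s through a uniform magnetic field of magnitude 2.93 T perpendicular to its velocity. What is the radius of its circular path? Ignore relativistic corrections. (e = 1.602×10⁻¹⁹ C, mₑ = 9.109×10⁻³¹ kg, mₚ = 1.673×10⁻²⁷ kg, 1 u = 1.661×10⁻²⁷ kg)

The magnetic force provides the centripetal force: |q|vB = mv²/r.
r = mv/(|q|B) = (9.109×10⁻³¹)(2.46×10⁷)/((1.602×10⁻¹⁹)(2.93)) ≈ 4.77×10⁻⁵ m.

r ≈ 4.77×10⁻⁵ m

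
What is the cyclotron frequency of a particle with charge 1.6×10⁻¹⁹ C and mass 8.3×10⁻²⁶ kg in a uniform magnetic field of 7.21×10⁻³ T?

f ≈ 2210 Hz

f = |q|B/(2πm).
f = (1.6×10⁻¹⁹)(7.21×10⁻³)/(2π·8.3×10⁻²⁶) ≈ 2210 Hz.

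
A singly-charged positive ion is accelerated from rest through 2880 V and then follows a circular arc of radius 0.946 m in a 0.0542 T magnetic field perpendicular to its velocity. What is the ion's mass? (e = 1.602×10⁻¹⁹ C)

Combine |q|V = ½mv² and r = mv/(|q|B): eliminate v to get m = qB²r²/(2V).
m = (1.602×10⁻¹⁹)(0.0542)²(0.946)²/(2·2880) ≈ 7.31×10⁻²⁶ kg.

m ≈ 7.31×10⁻²⁶ kg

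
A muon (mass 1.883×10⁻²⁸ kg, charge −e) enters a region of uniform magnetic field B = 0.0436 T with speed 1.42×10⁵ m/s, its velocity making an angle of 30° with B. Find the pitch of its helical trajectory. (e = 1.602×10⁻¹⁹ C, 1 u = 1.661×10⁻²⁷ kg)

v∥ = v cosθ = 1.42×10⁵·cos30° ≈ 1.230×10⁵ m/s.
T = 2πm/(|q|B) = 2π(1.883×10⁻²⁸)/((1.602×10⁻¹⁹)(0.0436)) ≈ 1.694×10⁻⁷ s.
pitch = v∥ T = (1.230×10⁵)(1.694×10⁻⁷) ≈ 0.0208 m.

p ≈ 0.0208 m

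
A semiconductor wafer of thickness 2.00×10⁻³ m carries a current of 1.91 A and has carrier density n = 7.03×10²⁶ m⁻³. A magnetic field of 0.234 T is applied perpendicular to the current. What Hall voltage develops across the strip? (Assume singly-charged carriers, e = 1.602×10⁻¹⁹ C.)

V_H = IB/(n e t).
V_H = (1.91)(0.234)/((7.03×10²⁶)(1.602×10⁻¹⁹)(2.00×10⁻³)) ≈ 1.98×10⁻⁶ V.

V_H ≈ 1.98×10⁻⁶ V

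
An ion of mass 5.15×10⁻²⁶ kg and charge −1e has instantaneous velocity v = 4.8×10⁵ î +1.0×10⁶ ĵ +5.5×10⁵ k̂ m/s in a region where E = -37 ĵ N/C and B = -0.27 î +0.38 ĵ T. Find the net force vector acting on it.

F ≈ (3.35×10⁻¹⁴, 2.38×10⁻¹⁴, -7.25×10⁻¹⁴) N

v×B = (-2.09×10⁵, -1.48×10⁵, 4.52×10⁵) N/C.
E + v×B = (-2.09×10⁵, -1.49×10⁵, 4.52×10⁵) N/C.
F = q(E + v×B) = (−1.602×10⁻¹⁹ C)·(-2.09×10⁵, -1.49×10⁵, 4.52×10⁵) = (3.35×10⁻¹⁴, 2.38×10⁻¹⁴, -7.25×10⁻¹⁴) N.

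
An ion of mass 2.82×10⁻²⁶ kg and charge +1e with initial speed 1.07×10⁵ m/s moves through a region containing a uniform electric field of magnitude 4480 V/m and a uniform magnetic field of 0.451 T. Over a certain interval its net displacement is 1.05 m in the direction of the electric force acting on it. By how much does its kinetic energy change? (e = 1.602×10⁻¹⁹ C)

ΔKE ≈ 7.54×10⁻¹⁶ J

The magnetic force is always ⟂ v and does no work; only the electric force changes KE.
ΔKE = F_E · d = |q|E d = (1.602×10⁻¹⁹)(4480)(1.05) ≈ 7.54×10⁻¹⁶ J.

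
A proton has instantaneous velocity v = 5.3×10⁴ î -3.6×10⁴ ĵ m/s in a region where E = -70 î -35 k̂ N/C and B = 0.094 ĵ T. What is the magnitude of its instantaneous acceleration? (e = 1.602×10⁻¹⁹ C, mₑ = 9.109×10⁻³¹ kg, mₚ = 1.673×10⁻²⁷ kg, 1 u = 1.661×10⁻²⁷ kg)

v×B = (0, 0, 4980) N/C.
E + v×B = (-70.0, 0, 4950) N/C.
F = q(E + v×B) = (1.602×10⁻¹⁹ C)·(-70.0, 0, 4950) = (-1.12×10⁻¹⁷, 0, 7.93×10⁻¹⁶) N.
|a| = |F|/m = 7.926×10⁻¹⁶/1.673×10⁻²⁷ ≈ 4.74×10¹¹ m/s².

|a| ≈ 4.74×10¹¹ m/s²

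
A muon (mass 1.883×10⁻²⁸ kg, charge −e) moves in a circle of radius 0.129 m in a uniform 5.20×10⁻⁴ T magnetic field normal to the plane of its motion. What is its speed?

v ≈ 5.71×10⁴ m/s

From |q|vB = mv²/r, v = |q|Br/m.
v = (1.602×10⁻¹⁹)(5.20×10⁻⁴)(0.129)/1.883×10⁻²⁸ ≈ 5.71×10⁴ m/s.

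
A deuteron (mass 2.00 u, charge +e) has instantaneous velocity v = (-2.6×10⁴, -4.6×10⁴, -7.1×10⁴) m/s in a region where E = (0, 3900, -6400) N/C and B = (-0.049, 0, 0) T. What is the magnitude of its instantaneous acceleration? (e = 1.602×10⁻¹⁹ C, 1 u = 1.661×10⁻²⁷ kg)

|a| ≈ 5.48×10¹¹ m/s²

v×B = (0, 3480, -2250) N/C.
E + v×B = (0, 7380, -8650) N/C.
F = q(E + v×B) = (1.602×10⁻¹⁹ C)·(0, 7380, -8650) = (0, 1.18×10⁻¹⁵, -1.39×10⁻¹⁵) N.
|a| = |F|/m = 1.822×10⁻¹⁵/3.322×10⁻²⁷ ≈ 5.48×10¹¹ m/s².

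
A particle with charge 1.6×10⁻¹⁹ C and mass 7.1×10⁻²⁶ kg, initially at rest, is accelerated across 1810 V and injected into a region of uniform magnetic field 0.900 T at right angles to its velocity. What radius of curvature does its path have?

r ≈ 0.0445 m

Acceleration: |q|V = ½mv² ⇒ v = √(2|q|V/m) = √(2·1.6×10⁻¹⁹·1810/7.1×10⁻²⁶) ≈ 9.032×10⁴ m/s.
In the field: r = mv/(|q|B) = (7.1×10⁻²⁶)(9.032×10⁴)/((1.6×10⁻¹⁹)(0.900)) ≈ 0.0445 m.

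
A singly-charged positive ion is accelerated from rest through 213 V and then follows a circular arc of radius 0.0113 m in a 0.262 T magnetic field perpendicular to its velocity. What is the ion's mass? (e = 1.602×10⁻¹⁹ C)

m ≈ 3.30×10⁻²⁷ kg

Combine |q|V = ½mv² and r = mv/(|q|B): eliminate v to get m = qB²r²/(2V).
m = (1.602×10⁻¹⁹)(0.262)²(0.0113)²/(2·213) ≈ 3.30×10⁻²⁷ kg.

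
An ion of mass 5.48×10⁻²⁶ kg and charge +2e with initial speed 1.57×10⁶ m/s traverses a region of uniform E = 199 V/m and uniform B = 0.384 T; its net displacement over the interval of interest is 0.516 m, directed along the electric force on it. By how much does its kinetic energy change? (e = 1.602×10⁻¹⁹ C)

ΔKE ≈ 3.29×10⁻¹⁷ J

The magnetic force is always ⟂ v and does no work; only the electric force changes KE.
ΔKE = F_E · d = |q|E d = (3.204×10⁻¹⁹)(199)(0.516) ≈ 3.29×10⁻¹⁷ J.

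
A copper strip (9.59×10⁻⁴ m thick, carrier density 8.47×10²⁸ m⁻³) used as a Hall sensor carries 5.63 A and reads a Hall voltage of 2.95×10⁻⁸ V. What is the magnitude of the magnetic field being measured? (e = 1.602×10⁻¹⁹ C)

B ≈ 0.0682 T

From V_H = IB/(n e t), B = V_H n e t / I.
B = (2.95×10⁻⁸)(8.47×10²⁸)(1.602×10⁻¹⁹)(9.59×10⁻⁴)/5.63 ≈ 0.0682 T.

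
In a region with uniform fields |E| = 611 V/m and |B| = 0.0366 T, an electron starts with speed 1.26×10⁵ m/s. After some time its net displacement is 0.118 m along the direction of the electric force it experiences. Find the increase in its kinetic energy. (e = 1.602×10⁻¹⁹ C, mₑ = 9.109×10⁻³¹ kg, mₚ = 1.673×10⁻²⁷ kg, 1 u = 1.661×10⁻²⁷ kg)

The magnetic force is always ⟂ v and does no work; only the electric force changes KE.
ΔKE = F_E · d = |q|E d = (1.602×10⁻¹⁹)(611)(0.118) ≈ 1.16×10⁻¹⁷ J.

ΔKE ≈ 1.16×10⁻¹⁷ J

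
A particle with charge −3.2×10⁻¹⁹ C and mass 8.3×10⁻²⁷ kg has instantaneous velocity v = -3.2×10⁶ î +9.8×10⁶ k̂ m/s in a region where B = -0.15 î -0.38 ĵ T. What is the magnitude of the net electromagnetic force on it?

|F| ≈ 1.34×10⁻¹² N

v×B = (3.72×10⁶, -1.47×10⁶, 1.22×10⁶) N/C.
F = q v×B = (−3.2×10⁻¹⁹ C)·(3.72×10⁶, -1.47×10⁶, 1.22×10⁶) = (-1.19×10⁻¹², 4.70×10⁻¹³, -3.89×10⁻¹³) N.
|F| = 1.34×10⁻¹² N.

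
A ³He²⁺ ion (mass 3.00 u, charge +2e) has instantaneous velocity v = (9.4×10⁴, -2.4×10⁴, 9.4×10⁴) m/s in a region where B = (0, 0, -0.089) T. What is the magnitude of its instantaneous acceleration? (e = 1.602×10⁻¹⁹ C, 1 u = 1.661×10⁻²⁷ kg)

|a| ≈ 5.55×10¹¹ m/s²

v×B = (2140, 8370, 0) N/C.
F = q v×B = (3.204×10⁻¹⁹ C)·(2140, 8370, 0) = (6.84×10⁻¹⁶, 2.68×10⁻¹⁵, 0) N.
|a| = |F|/m = 2.766×10⁻¹⁵/4.983×10⁻²⁷ ≈ 5.55×10¹¹ m/s².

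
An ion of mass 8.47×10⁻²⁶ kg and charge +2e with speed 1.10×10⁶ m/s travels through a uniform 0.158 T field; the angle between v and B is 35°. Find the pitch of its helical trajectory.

p ≈ 9.47 m

v∥ = v cosθ = 1.10×10⁶·cos35° ≈ 9.011×10⁵ m/s.
T = 2πm/(|q|B) = 2π(8.47×10⁻²⁶)/((3.204×10⁻¹⁹)(0.158)) ≈ 1.051×10⁻⁵ s.
pitch = v∥ T = (9.011×10⁵)(1.051×10⁻⁵) ≈ 9.47 m.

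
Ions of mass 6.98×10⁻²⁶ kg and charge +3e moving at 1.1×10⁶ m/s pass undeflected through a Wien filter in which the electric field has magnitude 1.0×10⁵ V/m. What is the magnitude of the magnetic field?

B = 0.091 T

Balance of forces in the selector: qE = qvB ⇒ B = E/v.
B = 1.0×10⁵/1.1×10⁶ = 0.091 T.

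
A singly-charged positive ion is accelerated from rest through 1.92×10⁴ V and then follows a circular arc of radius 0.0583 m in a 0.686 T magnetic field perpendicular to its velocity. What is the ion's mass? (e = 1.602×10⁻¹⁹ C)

m ≈ 6.67×10⁻²⁷ kg

Combine |q|V = ½mv² and r = mv/(|q|B): eliminate v to get m = qB²r²/(2V).
m = (1.602×10⁻¹⁹)(0.686)²(0.0583)²/(2·1.92×10⁴) ≈ 6.67×10⁻²⁷ kg.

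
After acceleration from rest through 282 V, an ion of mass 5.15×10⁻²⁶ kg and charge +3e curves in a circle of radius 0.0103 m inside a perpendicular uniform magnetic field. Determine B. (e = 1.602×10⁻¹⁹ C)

v = √(2|q|V/m) = √(2·4.806×10⁻¹⁹·282/5.15×10⁻²⁶) ≈ 7.255×10⁴ m/s.
B = mv/(|q|r) = (5.15×10⁻²⁶)(7.255×10⁴)/((4.806×10⁻¹⁹)(0.0103)) ≈ 0.755 T.

B ≈ 0.755 T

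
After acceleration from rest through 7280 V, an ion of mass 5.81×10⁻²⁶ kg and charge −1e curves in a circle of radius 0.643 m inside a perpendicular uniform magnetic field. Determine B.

v = √(2|q|V/m) = √(2·1.602×10⁻¹⁹·7280/5.81×10⁻²⁶) ≈ 2.004×10⁵ m/s.
B = mv/(|q|r) = (5.81×10⁻²⁶)(2.004×10⁵)/((1.602×10⁻¹⁹)(0.643)) ≈ 0.113 T.

B ≈ 0.113 T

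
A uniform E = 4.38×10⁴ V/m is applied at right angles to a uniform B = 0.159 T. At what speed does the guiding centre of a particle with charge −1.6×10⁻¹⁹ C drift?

v_d ≈ 2.75×10⁵ m/s

The E×B drift speed is v_d = E/B.
v_d = 4.38×10⁴/0.159 = 2.75×10⁵ m/s.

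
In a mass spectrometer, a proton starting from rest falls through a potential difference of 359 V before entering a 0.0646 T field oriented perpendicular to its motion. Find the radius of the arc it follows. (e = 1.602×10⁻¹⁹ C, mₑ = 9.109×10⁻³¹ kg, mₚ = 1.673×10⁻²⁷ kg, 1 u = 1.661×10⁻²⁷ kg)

Acceleration: |q|V = ½mv² ⇒ v = √(2|q|V/m) = √(2·1.602×10⁻¹⁹·359/1.673×10⁻²⁷) ≈ 2.622×10⁵ m/s.
In the field: r = mv/(|q|B) = (1.673×10⁻²⁷)(2.622×10⁵)/((1.602×10⁻¹⁹)(0.0646)) ≈ 0.0424 m.

r ≈ 0.0424 m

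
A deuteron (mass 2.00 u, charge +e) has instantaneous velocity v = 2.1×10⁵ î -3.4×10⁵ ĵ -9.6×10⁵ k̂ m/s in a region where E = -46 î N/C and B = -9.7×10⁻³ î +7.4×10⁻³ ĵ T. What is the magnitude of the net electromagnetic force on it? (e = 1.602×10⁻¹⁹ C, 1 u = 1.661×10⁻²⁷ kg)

|F| ≈ 1.89×10⁻¹⁵ N

v×B = (7100, 9310, -1740) N/C.
E + v×B = (7060, 9310, -1740) N/C.
F = q(E + v×B) = (1.602×10⁻¹⁹ C)·(7060, 9310, -1740) = (1.13×10⁻¹⁵, 1.49×10⁻¹⁵, -2.79×10⁻¹⁶) N.
|F| = 1.89×10⁻¹⁵ N.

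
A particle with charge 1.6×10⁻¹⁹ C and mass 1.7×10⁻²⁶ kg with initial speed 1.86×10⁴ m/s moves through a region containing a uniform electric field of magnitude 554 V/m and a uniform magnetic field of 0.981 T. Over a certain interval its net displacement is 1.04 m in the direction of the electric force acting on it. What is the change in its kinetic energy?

The magnetic force is always ⟂ v and does no work; only the electric force changes KE.
ΔKE = F_E · d = |q|E d = (1.6×10⁻¹⁹)(554)(1.04) ≈ 9.22×10⁻¹⁷ J.

ΔKE ≈ 9.22×10⁻¹⁷ J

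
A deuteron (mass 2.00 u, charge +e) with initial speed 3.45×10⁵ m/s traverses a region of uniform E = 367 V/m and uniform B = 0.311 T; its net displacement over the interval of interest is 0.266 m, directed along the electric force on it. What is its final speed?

B does no work; ΔKE = |q|E d.
½mv_f² = ½mv₀² + |q|Ed = ½(3.322×10⁻²⁷)(3.45×10⁵)² + (1.602×10⁻¹⁹)(367)(0.266) ≈ 1.977×10⁻¹⁶ J + 1.564×10⁻¹⁷ J ≈ 2.133×10⁻¹⁶ J.
v_f = √(2·2.133×10⁻¹⁶/3.322×10⁻²⁷) ≈ 3.58×10⁵ m/s.

v_f ≈ 3.58×10⁵ m/s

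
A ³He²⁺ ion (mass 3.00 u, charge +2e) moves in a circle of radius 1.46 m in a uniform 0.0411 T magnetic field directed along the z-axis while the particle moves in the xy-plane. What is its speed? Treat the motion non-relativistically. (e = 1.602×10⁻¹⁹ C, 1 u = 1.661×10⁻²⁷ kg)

From |q|vB = mv²/r, v = |q|Br/m.
v = (3.204×10⁻¹⁹)(0.0411)(1.46)/4.983×10⁻²⁷ ≈ 3.86×10⁶ m/s.

v ≈ 3.86×10⁶ m/s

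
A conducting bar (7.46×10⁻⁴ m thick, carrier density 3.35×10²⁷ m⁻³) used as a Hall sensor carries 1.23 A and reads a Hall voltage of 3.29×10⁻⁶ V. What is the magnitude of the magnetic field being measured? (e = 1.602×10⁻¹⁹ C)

B ≈ 1.07 T

From V_H = IB/(n e t), B = V_H n e t / I.
B = (3.29×10⁻⁶)(3.35×10²⁷)(1.602×10⁻¹⁹)(7.46×10⁻⁴)/1.23 ≈ 1.07 T.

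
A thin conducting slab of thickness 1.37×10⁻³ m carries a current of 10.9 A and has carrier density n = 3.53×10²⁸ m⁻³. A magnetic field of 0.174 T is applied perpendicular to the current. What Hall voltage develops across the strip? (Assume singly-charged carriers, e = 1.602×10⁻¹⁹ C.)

V_H ≈ 2.45×10⁻⁷ V

V_H = IB/(n e t).
V_H = (10.9)(0.174)/((3.53×10²⁸)(1.602×10⁻¹⁹)(1.37×10⁻³)) ≈ 2.45×10⁻⁷ V.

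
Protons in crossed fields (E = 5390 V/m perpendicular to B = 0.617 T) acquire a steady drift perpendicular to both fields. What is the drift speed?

In crossed fields the guiding centre drifts at v_d = |E×B|/B² = E/B, independent of charge and mass.
v_d = 5390/0.617 = 8740 m/s.

v_d ≈ 8740 m/s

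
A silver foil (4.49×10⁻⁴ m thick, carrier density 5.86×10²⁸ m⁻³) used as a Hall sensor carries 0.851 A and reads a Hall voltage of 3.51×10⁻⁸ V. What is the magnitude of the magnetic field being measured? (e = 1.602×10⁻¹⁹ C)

From V_H = IB/(n e t), B = V_H n e t / I.
B = (3.51×10⁻⁸)(5.86×10²⁸)(1.602×10⁻¹⁹)(4.49×10⁻⁴)/0.851 ≈ 0.174 T.

B ≈ 0.174 T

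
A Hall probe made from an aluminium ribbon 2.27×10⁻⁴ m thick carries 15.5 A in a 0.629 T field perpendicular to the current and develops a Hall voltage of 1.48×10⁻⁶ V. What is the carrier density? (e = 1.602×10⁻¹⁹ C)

n ≈ 1.81×10²⁹ m⁻³

From V_H = IB/(n e t), n = IB/(V_H e t).
n = (15.5)(0.629)/((1.48×10⁻⁶)(1.602×10⁻¹⁹)(2.27×10⁻⁴)) ≈ 1.81×10²⁹ m⁻³.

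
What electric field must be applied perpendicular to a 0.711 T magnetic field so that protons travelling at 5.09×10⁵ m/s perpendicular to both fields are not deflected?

For straight-line motion qE = qvB, so E = vB.
E = 5.09×10⁵ × 0.711 = 3.62×10⁵ V/m.

E = 3.62×10⁵ V/m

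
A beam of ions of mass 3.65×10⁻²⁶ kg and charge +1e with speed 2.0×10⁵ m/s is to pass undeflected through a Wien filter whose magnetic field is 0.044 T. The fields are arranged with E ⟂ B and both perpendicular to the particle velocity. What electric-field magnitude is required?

E = 8800 V/m

For straight-line motion qE = qvB, so E = vB.
E = 2.0×10⁵ × 0.044 = 8800 V/m.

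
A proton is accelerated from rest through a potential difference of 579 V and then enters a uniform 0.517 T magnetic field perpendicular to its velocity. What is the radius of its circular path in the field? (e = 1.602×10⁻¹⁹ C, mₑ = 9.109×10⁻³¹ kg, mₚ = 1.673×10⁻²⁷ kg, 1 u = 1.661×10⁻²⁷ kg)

Acceleration: |q|V = ½mv² ⇒ v = √(2|q|V/m) = √(2·1.602×10⁻¹⁹·579/1.673×10⁻²⁷) ≈ 3.330×10⁵ m/s.
In the field: r = mv/(|q|B) = (1.673×10⁻²⁷)(3.330×10⁵)/((1.602×10⁻¹⁹)(0.517)) ≈ 6.73×10⁻³ m.

r ≈ 6.73×10⁻³ m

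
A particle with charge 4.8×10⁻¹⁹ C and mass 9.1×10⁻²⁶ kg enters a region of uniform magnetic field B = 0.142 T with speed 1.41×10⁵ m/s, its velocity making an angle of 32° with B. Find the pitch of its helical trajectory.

v∥ = v cosθ = 1.41×10⁵·cos32° ≈ 1.196×10⁵ m/s.
T = 2πm/(|q|B) = 2π(9.1×10⁻²⁶)/((4.8×10⁻¹⁹)(0.142)) ≈ 8.389×10⁻⁶ s.
pitch = v∥ T = (1.196×10⁵)(8.389×10⁻⁶) ≈ 1.00 m.

p ≈ 1.00 m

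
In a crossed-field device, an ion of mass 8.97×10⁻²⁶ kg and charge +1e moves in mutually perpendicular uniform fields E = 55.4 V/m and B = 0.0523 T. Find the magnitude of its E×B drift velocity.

The steady drift has the magnetic force balancing the electric force, so v_d = E/B.
v_d = 55.4/0.0523 = 1060 m/s.

v_d ≈ 1060 m/s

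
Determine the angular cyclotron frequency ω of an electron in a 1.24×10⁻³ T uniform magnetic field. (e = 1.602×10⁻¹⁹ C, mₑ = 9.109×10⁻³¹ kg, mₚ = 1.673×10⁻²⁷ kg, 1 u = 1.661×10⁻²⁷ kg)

ω = |q|B/m.
ω = (1.602×10⁻¹⁹)(1.24×10⁻³)/9.109×10⁻³¹ ≈ 2.18×10⁸ rad/s.

ω ≈ 2.18×10⁸ rad/s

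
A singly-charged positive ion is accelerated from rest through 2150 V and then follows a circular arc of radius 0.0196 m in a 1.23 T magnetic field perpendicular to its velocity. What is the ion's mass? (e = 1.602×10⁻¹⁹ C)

m ≈ 2.17×10⁻²⁶ kg

Combine |q|V = ½mv² and r = mv/(|q|B): eliminate v to get m = qB²r²/(2V).
m = (1.602×10⁻¹⁹)(1.23)²(0.0196)²/(2·2150) ≈ 2.17×10⁻²⁶ kg.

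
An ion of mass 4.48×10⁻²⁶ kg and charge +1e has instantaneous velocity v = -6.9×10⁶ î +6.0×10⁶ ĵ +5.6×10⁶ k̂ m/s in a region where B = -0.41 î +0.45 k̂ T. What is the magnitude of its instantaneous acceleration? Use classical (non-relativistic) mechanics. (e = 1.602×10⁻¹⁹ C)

|a| ≈ 1.34×10¹³ m/s²

v×B = (2.70×10⁶, 8.09×10⁵, 2.46×10⁶) N/C.
F = q v×B = (1.602×10⁻¹⁹ C)·(2.70×10⁶, 8.09×10⁵, 2.46×10⁶) = (4.33×10⁻¹³, 1.30×10⁻¹³, 3.94×10⁻¹³) N.
|a| = |F|/m = 5.993×10⁻¹³/4.48×10⁻²⁶ ≈ 1.34×10¹³ m/s².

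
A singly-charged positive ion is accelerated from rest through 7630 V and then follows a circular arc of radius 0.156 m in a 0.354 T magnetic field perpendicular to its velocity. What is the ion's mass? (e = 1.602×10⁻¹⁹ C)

Combine |q|V = ½mv² and r = mv/(|q|B): eliminate v to get m = qB²r²/(2V).
m = (1.602×10⁻¹⁹)(0.354)²(0.156)²/(2·7630) ≈ 3.20×10⁻²⁶ kg.

m ≈ 3.20×10⁻²⁶ kg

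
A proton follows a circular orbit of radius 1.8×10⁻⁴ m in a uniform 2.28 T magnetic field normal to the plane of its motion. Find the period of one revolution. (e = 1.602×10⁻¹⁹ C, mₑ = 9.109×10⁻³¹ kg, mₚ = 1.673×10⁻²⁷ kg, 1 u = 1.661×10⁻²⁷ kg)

The cyclotron period depends only on m, q, B: T = 2πm/(|q|B).
T = 2π(1.673×10⁻²⁷)/((1.602×10⁻¹⁹)(2.28)) ≈ 2.88×10⁻⁸ s.

T ≈ 2.88×10⁻⁸ s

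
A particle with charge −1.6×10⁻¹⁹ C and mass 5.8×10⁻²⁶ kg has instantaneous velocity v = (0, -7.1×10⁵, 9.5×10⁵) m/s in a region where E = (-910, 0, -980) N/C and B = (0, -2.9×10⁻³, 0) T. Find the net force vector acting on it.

v×B = (2760, 0, 0) N/C.
E + v×B = (1840, 0, -980) N/C.
F = q(E + v×B) = (−1.6×10⁻¹⁹ C)·(1840, 0, -980) = (-2.95×10⁻¹⁶, 0, 1.57×10⁻¹⁶) N.

F ≈ (-2.95×10⁻¹⁶, 0, 1.57×10⁻¹⁶) N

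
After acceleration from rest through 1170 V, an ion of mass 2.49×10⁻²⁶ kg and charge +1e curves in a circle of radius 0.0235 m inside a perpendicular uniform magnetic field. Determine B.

B ≈ 0.812 T

v = √(2|q|V/m) = √(2·1.602×10⁻¹⁹·1170/2.49×10⁻²⁶) ≈ 1.227×10⁵ m/s.
B = mv/(|q|r) = (2.49×10⁻²⁶)(1.227×10⁵)/((1.602×10⁻¹⁹)(0.0235)) ≈ 0.812 T.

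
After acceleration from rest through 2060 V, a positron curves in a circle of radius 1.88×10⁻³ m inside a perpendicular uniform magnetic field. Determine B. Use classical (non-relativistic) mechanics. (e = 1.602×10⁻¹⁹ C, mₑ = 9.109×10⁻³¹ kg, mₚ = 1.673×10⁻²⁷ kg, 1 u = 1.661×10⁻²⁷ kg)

B ≈ 0.0814 T

v = √(2|q|V/m) = √(2·1.602×10⁻¹⁹·2060/9.109×10⁻³¹) ≈ 2.692×10⁷ m/s.
B = mv/(|q|r) = (9.109×10⁻³¹)(2.692×10⁷)/((1.602×10⁻¹⁹)(1.88×10⁻³)) ≈ 0.0814 T.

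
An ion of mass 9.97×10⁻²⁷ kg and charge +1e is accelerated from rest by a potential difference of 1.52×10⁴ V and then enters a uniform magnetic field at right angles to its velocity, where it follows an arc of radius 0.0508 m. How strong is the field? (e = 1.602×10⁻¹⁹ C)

v = √(2|q|V/m) = √(2·1.602×10⁻¹⁹·1.52×10⁴/9.97×10⁻²⁷) ≈ 6.989×10⁵ m/s.
B = mv/(|q|r) = (9.97×10⁻²⁷)(6.989×10⁵)/((1.602×10⁻¹⁹)(0.0508)) ≈ 0.856 T.

B ≈ 0.856 T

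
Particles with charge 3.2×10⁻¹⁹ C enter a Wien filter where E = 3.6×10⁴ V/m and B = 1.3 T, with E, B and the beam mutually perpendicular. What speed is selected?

Zero net Lorentz force requires |qE| = |q v×B|, i.e. E = vB.
v = E/B = 3.6×10⁴/1.3 = 2.8×10⁴ m/s.

v = 2.8×10⁴ m/s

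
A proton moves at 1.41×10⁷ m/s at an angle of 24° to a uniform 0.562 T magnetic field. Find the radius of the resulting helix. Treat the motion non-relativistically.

r ≈ 0.107 m

v⊥ = v sinθ = 1.41×10⁷·sin24° ≈ 5.735×10⁶ m/s.
r = m v⊥/(|q|B) = (1.673×10⁻²⁷)(5.735×10⁶)/((1.602×10⁻¹⁹)(0.562)) ≈ 0.107 m.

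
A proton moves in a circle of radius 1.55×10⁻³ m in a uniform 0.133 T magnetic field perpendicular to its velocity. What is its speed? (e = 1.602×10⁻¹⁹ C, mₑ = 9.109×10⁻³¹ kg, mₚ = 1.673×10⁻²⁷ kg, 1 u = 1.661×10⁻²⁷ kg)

v ≈ 1.97×10⁴ m/s

From |q|vB = mv²/r, v = |q|Br/m.
v = (1.602×10⁻¹⁹)(0.133)(1.55×10⁻³)/1.673×10⁻²⁷ ≈ 1.97×10⁴ m/s.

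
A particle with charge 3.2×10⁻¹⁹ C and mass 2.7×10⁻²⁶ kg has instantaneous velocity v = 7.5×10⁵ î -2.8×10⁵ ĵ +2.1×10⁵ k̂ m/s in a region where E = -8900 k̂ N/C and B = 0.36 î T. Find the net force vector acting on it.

v×B = (0, 7.56×10⁴, 1.01×10⁵) N/C.
E + v×B = (0, 7.56×10⁴, 9.19×10⁴) N/C.
F = q(E + v×B) = (3.2×10⁻¹⁹ C)·(0, 7.56×10⁴, 9.19×10⁴) = (0, 2.42×10⁻¹⁴, 2.94×10⁻¹⁴) N.

F ≈ (0, 2.42×10⁻¹⁴, 2.94×10⁻¹⁴) N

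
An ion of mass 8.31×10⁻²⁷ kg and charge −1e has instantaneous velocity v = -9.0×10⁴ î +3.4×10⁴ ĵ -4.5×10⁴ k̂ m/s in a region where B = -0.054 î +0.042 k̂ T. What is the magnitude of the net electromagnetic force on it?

|F| ≈ 1.06×10⁻¹⁵ N

v×B = (1430, 6210, 1840) N/C.
F = q v×B = (−1.602×10⁻¹⁹ C)·(1430, 6210, 1840) = (-2.29×10⁻¹⁶, -9.95×10⁻¹⁶, -2.94×10⁻¹⁶) N.
|F| = 1.06×10⁻¹⁵ N.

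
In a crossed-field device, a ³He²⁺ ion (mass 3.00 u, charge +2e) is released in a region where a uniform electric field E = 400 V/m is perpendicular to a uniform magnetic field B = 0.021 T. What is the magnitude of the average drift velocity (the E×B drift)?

The E×B drift speed is v_d = E/B.
v_d = 400/0.021 = 1.9×10⁴ m/s.

v_d ≈ 1.9×10⁴ m/s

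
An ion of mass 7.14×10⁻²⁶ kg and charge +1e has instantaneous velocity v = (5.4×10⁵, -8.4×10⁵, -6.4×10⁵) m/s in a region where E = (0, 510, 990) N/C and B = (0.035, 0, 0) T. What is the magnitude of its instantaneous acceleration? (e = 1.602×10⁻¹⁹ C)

v×B = (0, -2.24×10⁴, 2.94×10⁴) N/C.
E + v×B = (0, -2.19×10⁴, 3.04×10⁴) N/C.
F = q(E + v×B) = (1.602×10⁻¹⁹ C)·(0, -2.19×10⁴, 3.04×10⁴) = (0, -3.51×10⁻¹⁵, 4.87×10⁻¹⁵) N.
|a| = |F|/m = 6.000×10⁻¹⁵/7.14×10⁻²⁶ ≈ 8.40×10¹⁰ m/s².

|a| ≈ 8.40×10¹⁰ m/s²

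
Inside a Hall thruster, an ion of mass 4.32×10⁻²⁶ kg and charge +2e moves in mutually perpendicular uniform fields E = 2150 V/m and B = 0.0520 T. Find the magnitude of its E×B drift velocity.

v_d ≈ 4.13×10⁴ m/s

The E×B drift speed is v_d = E/B.
v_d = 2150/0.0520 = 4.13×10⁴ m/s.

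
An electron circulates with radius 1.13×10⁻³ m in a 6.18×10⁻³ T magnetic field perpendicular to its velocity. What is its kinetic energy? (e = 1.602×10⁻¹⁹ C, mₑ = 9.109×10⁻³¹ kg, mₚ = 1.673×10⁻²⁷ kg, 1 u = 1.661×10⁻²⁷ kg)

v = |q|Br/m, then KE = ½mv² = (qBr)²/(2m).
v = (1.602×10⁻¹⁹)(6.18×10⁻³)(1.13×10⁻³)/9.109×10⁻³¹ ≈ 1.228×10⁶ m/s.
KE = ½(9.109×10⁻³¹)(1.228×10⁶)² ≈ 6.87×10⁻¹⁹ J.

KE ≈ 6.87×10⁻¹⁹ J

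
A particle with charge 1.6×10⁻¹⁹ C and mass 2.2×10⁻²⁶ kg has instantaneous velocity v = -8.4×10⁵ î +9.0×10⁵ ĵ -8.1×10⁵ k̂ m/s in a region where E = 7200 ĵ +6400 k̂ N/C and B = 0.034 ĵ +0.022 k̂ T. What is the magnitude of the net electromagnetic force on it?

|F| ≈ 9.32×10⁻¹⁵ N

v×B = (4.73×10⁴, 1.85×10⁴, -2.86×10⁴) N/C.
E + v×B = (4.73×10⁴, 2.57×10⁴, -2.22×10⁴) N/C.
F = q(E + v×B) = (1.6×10⁻¹⁹ C)·(4.73×10⁴, 2.57×10⁴, -2.22×10⁴) = (7.57×10⁻¹⁵, 4.11×10⁻¹⁵, -3.55×10⁻¹⁵) N.
|F| = 9.32×10⁻¹⁵ N.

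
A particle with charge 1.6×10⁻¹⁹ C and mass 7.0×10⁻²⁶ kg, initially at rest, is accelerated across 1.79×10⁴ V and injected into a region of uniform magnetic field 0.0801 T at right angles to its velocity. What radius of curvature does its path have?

r ≈ 1.56 m

Acceleration: |q|V = ½mv² ⇒ v = √(2|q|V/m) = √(2·1.6×10⁻¹⁹·1.79×10⁴/7.0×10⁻²⁶) ≈ 2.861×10⁵ m/s.
In the field: r = mv/(|q|B) = (7.0×10⁻²⁶)(2.861×10⁵)/((1.6×10⁻¹⁹)(0.0801)) ≈ 1.56 m.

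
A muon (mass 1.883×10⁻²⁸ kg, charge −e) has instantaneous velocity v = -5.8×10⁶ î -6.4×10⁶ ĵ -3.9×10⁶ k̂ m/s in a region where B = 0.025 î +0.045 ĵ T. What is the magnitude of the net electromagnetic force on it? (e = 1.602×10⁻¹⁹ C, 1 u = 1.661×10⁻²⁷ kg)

|F| ≈ 3.60×10⁻¹⁴ N

v×B = (1.76×10⁵, -9.75×10⁴, -1.01×10⁵) N/C.
F = q v×B = (−1.602×10⁻¹⁹ C)·(1.76×10⁵, -9.75×10⁴, -1.01×10⁵) = (-2.81×10⁻¹⁴, 1.56×10⁻¹⁴, 1.62×10⁻¹⁴) N.
|F| = 3.60×10⁻¹⁴ N.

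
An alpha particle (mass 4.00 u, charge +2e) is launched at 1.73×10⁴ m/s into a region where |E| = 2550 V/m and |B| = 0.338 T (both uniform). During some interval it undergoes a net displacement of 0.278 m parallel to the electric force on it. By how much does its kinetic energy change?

The magnetic force is always ⟂ v and does no work; only the electric force changes KE.
ΔKE = F_E · d = |q|E d = (3.204×10⁻¹⁹)(2550)(0.278) ≈ 2.27×10⁻¹⁶ J.

ΔKE ≈ 2.27×10⁻¹⁶ J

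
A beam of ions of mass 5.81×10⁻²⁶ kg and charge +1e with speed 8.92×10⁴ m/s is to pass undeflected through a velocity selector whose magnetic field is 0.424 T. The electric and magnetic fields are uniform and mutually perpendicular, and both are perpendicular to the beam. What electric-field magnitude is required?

For straight-line motion qE = qvB, so E = vB.
E = 8.92×10⁴ × 0.424 = 3.78×10⁴ V/m.

E = 3.78×10⁴ V/m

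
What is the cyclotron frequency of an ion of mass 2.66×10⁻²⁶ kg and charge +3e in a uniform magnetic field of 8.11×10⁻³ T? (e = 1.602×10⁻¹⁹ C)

f ≈ 2.33×10⁴ Hz

f = |q|B/(2πm).
f = (4.806×10⁻¹⁹)(8.11×10⁻³)/(2π·2.66×10⁻²⁶) ≈ 2.33×10⁴ Hz.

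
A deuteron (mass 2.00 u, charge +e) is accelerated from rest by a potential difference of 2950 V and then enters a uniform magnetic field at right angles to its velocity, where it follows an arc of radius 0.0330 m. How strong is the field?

B ≈ 0.335 T

v = √(2|q|V/m) = √(2·1.602×10⁻¹⁹·2950/3.322×10⁻²⁷) ≈ 5.334×10⁵ m/s.
B = mv/(|q|r) = (3.322×10⁻²⁷)(5.334×10⁵)/((1.602×10⁻¹⁹)(0.0330)) ≈ 0.335 T.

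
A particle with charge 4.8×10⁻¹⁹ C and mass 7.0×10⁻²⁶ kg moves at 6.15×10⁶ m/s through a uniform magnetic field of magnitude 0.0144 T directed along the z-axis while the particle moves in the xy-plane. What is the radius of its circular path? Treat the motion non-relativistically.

r ≈ 62.3 m

The magnetic force provides the centripetal force: |q|vB = mv²/r.
r = mv/(|q|B) = (7.0×10⁻²⁶)(6.15×10⁶)/((4.8×10⁻¹⁹)(0.0144)) ≈ 62.3 m.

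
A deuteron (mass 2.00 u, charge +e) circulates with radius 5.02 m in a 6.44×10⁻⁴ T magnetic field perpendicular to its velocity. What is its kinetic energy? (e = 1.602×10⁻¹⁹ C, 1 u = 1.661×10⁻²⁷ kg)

KE ≈ 252 eV

v = |q|Br/m, then KE = ½mv² = (qBr)²/(2m).
v = (1.602×10⁻¹⁹)(6.44×10⁻⁴)(5.02)/3.322×10⁻²⁷ ≈ 1.559×10⁵ m/s.
KE = ½(3.322×10⁻²⁷)(1.559×10⁵)² ≈ 4.04×10⁻¹⁷ J = 252 eV.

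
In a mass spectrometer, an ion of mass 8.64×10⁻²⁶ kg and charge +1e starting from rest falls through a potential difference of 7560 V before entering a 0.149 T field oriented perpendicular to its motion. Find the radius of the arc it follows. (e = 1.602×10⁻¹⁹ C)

Acceleration: |q|V = ½mv² ⇒ v = √(2|q|V/m) = √(2·1.602×10⁻¹⁹·7560/8.64×10⁻²⁶) ≈ 1.674×10⁵ m/s.
In the field: r = mv/(|q|B) = (8.64×10⁻²⁶)(1.674×10⁵)/((1.602×10⁻¹⁹)(0.149)) ≈ 0.606 m.

r ≈ 0.606 m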